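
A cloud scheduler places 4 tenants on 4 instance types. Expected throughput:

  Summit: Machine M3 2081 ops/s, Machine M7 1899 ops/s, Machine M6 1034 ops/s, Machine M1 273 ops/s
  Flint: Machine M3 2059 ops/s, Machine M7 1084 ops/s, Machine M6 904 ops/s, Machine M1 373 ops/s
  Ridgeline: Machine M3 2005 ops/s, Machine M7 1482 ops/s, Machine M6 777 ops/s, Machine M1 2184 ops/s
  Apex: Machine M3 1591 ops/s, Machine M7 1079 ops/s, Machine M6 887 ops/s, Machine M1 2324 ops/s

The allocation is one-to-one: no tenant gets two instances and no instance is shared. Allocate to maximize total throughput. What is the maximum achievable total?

Maximum total: 7132 ops/s

This is a one-to-one assignment (maximum-weight bipartite matching).
Optimal: Summit→Machine M7 (1899 ops/s), Flint→Machine M6 (904 ops/s), Ridgeline→Machine M3 (2005 ops/s), Apex→Machine M1 (2324 ops/s) — total 1899+904+2005+2324 = 7132 ops/s.
Max-entry greedy (repeatedly take the single best remaining cell) gives 6791 ops/s, worse by 341.
Every other assignment is strictly worse.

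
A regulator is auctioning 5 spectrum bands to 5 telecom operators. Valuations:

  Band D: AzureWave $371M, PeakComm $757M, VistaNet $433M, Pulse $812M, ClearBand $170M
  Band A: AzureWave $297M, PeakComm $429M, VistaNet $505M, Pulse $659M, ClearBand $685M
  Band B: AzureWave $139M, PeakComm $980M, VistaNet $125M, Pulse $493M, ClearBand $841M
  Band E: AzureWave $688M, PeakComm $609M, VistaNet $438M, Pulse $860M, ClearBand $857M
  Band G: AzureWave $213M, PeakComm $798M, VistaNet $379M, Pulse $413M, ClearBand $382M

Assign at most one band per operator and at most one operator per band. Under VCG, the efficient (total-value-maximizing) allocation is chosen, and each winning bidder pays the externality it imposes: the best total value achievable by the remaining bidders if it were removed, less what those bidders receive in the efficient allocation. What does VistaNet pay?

Efficient allocation: AzureWave→Band E ($688M), PeakComm→Band G ($798M), VistaNet→Band A ($505M), Pulse→Band D ($812M), ClearBand→Band B ($841M); total welfare W = $3644M.
VistaNet receives Band A at value $505M, so the others get W − 505 = $3139M.
Without VistaNet: best allocation of the remaining 4 bidders over all 5 bands is AzureWave→Band E ($688M), PeakComm→Band B ($980M), Pulse→Band D ($812M), ClearBand→Band A ($685M), total $3165M.
VCG payment = (others' best without VistaNet) − (others' welfare with VistaNet) = 3165 − 3139 = $26M.

VistaNet pays $26M.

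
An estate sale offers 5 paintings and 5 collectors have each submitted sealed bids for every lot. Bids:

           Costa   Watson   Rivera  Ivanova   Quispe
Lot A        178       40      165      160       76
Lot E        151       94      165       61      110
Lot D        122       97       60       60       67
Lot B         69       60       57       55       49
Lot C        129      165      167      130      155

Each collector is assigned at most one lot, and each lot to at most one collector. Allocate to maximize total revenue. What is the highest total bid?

Treat this as an assignment problem: match each collector to one lot.
Optimal: Costa→Lot D ($122), Watson→Lot B ($60), Rivera→Lot E ($165), Ivanova→Lot A ($160), Quispe→Lot C ($155) — total 122+60+165+160+155 = $662.
Max-entry greedy (repeatedly take the single best remaining cell) gives $607, worse by 55.

Maximum total: $662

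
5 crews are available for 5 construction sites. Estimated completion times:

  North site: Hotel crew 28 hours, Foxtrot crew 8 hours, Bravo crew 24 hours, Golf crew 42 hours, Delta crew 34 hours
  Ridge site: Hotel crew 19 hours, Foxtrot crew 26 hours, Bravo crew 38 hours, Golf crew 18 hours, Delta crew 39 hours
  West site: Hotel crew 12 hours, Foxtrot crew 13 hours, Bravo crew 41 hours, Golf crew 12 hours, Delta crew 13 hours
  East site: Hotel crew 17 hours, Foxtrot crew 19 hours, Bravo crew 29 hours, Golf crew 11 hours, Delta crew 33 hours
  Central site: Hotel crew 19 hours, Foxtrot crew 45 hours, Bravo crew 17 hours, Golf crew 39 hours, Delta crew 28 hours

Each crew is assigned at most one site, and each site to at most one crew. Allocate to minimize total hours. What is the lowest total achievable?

Min total: 68 hours

Optimal: Hotel crew→Ridge site (19 hours), Foxtrot crew→North site (8 hours), Bravo crew→Central site (17 hours), Golf crew→East site (11 hours), Delta crew→West site (13 hours) — total 19+8+17+11+13 = 68 hours.
Min-entry greedy (repeatedly take the single cheapest remaining cell) gives 87 hours, worse by 19.
Next-best assignment: Hotel crew→East site, Foxtrot crew→North site, Bravo crew→Central site, Golf crew→Ridge site, Delta crew→West site = 73 hours.
Swapping Foxtrot crew↔Hotel crew (Foxtrot crew→Ridge site 26 hours, Hotel crew→North site 28 hours) adds 27.
Checked against all permutations: 68 hours is optimal.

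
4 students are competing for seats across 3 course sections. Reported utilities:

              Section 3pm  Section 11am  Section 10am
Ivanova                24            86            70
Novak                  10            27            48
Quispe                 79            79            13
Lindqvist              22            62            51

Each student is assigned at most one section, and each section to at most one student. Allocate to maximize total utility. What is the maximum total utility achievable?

Maximum total: 216 points

Optimal: Quispe→Section 3pm (79 points), Ivanova→Section 11am (86 points), Lindqvist→Section 10am (51 points) — total 79+86+51 = 216 points.
Row-greedy (each student in turn takes its best remaining section) gives 213 points, worse by 3.
Every other assignment is strictly worse.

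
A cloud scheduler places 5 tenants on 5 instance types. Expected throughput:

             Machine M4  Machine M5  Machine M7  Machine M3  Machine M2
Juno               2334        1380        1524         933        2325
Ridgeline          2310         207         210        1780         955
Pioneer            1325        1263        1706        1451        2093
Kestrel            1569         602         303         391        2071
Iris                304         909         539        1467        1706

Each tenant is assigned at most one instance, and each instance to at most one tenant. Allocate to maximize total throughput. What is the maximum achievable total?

This is a one-to-one assignment (maximum-weight bipartite matching).
Optimal: Juno→Machine M5 (1380 ops/s), Ridgeline→Machine M4 (2310 ops/s), Pioneer→Machine M7 (1706 ops/s), Kestrel→Machine M2 (2071 ops/s), Iris→Machine M3 (1467 ops/s) — total 1380+2310+1706+2071+1467 = 8934 ops/s.
Row-greedy (each tenant in turn takes its best remaining instance) gives 7348 ops/s, worse by 1586.
Next-best assignment: Juno→Machine M4, Ridgeline→Machine M3, Pioneer→Machine M7, Kestrel→Machine M2, Iris→Machine M5 = 8800 ops/s.
Checked against all permutations: 8934 ops/s is optimal.

Max total: 8934 ops/s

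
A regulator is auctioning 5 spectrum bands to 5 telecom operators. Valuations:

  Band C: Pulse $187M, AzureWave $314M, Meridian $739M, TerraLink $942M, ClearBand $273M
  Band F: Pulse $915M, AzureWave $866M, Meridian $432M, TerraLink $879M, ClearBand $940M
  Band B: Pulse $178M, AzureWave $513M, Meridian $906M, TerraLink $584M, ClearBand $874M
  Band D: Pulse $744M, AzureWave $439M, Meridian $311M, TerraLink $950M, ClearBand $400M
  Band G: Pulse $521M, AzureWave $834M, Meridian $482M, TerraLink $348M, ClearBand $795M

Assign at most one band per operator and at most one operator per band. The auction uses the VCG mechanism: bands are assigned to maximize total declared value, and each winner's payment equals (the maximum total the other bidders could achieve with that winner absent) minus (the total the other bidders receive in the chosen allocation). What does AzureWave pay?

AzureWave pays $34M.

Efficient allocation: Pulse→Band D ($744M), AzureWave→Band G ($834M), Meridian→Band B ($906M), TerraLink→Band C ($942M), ClearBand→Band F ($940M); total welfare W = $4366M.
AzureWave receives Band G at value $834M, so the others get W − 834 = $3532M.
Without AzureWave: best allocation of the remaining 4 bidders over all 5 bands is Pulse→Band F ($915M), Meridian→Band B ($906M), TerraLink→Band D ($950M), ClearBand→Band G ($795M), total $3566M.
VCG payment = (others' best without AzureWave) − (others' welfare with AzureWave) = 3566 − 3532 = $34M.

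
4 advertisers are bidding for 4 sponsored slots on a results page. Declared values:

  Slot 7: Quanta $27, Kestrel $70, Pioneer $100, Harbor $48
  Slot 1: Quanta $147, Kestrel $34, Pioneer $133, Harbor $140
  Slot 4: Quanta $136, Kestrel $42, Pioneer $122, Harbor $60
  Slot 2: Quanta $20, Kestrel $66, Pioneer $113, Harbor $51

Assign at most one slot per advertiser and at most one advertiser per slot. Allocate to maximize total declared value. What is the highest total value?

Treat this as an assignment problem: match each advertiser to one slot.
Optimal: Quanta→Slot 4 ($136), Kestrel→Slot 7 ($70), Pioneer→Slot 2 ($113), Harbor→Slot 1 ($140) — total 136+70+113+140 = $459.
Row-greedy (each advertiser in turn takes its best remaining slot) gives $390, worse by 69.

Maximum total: $459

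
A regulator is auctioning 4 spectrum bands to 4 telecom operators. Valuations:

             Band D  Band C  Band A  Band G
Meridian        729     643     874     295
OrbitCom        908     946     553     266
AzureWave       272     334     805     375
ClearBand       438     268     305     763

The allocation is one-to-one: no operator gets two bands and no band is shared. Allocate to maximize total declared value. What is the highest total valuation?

Optimal: Meridian→Band D ($729M), OrbitCom→Band C ($946M), AzureWave→Band A ($805M), ClearBand→Band G ($763M) — total 729+946+805+763 = $3243M.
Row-greedy (each operator in turn takes its best remaining band) gives $2633M, worse by 610.
Swapping OrbitCom↔Meridian (OrbitCom→Band D $908M, Meridian→Band C $643M) loses 124.
Every other assignment is strictly worse.

Maximum total: $3243M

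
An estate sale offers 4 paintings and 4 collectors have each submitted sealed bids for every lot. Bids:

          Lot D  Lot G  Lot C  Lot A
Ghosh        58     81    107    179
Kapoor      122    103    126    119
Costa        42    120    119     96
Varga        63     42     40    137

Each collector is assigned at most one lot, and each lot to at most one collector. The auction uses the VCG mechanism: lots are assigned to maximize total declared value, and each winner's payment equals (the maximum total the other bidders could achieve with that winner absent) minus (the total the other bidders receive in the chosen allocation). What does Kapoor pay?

Kapoor pays $2.

Efficient allocation: Ghosh→Lot A ($179), Kapoor→Lot C ($126), Costa→Lot G ($120), Varga→Lot D ($63); total welfare W = $488.
Kapoor receives Lot C at value $126, so the others get W − 126 = $362.
Without Kapoor: best allocation of the remaining 3 bidders over all 4 lots is Ghosh→Lot C ($107), Costa→Lot G ($120), Varga→Lot A ($137), total $364.
VCG payment = (others' best without Kapoor) − (others' welfare with Kapoor) = 364 − 362 = $2.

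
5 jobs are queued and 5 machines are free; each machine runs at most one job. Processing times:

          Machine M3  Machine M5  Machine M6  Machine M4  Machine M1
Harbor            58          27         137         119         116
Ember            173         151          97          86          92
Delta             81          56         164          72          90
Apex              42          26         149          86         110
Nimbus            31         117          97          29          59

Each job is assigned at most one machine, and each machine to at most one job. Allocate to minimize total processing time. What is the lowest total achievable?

Treat this as an assignment problem: match each job to one machine.
Optimal: Harbor→Machine M5 (27 min), Ember→Machine M6 (97 min), Delta→Machine M1 (90 min), Apex→Machine M3 (42 min), Nimbus→Machine M4 (29 min) — total 27+97+90+42+29 = 285 min.
Row-greedy (each job in turn takes its cheapest remaining machine) gives 401 min, worse by 116.
Swapping Apex↔Nimbus (Apex→Machine M4 86 min, Nimbus→Machine M3 31 min) adds 46.
No other one-to-one assignment undercuts 285 min.

Minimum total: 285 min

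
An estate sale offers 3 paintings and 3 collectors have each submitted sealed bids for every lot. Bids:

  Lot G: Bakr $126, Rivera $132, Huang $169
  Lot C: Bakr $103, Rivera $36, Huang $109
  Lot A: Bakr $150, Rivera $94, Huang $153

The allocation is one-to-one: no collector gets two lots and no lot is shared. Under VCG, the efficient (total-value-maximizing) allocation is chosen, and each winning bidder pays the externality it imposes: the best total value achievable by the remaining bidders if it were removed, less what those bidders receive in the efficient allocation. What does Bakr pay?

Bakr pays $44.

Efficient allocation: Bakr→Lot A ($150), Rivera→Lot G ($132), Huang→Lot C ($109); total welfare W = $391.
Bakr receives Lot A at value $150, so the others get W − 150 = $241.
Without Bakr: best allocation of the remaining 2 bidders over all 3 lots is Rivera→Lot G ($132), Huang→Lot A ($153), total $285.
VCG payment = (others' best without Bakr) − (others' welfare with Bakr) = 285 − 241 = $44.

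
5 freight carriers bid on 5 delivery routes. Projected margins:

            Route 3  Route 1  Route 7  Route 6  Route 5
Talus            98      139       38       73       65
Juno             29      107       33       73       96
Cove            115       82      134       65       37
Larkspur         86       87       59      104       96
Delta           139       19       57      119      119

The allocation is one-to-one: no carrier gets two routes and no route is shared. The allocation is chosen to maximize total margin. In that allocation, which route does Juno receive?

Juno receives Route 5.

Optimal: Talus→Route 1 ($139k), Juno→Route 5 ($96k), Cove→Route 7 ($134k), Larkspur→Route 6 ($104k), Delta→Route 3 ($139k) — total 139+96+134+104+139 = $612k.
Next-best assignment: Talus→Route 1, Juno→Route 6, Cove→Route 7, Larkspur→Route 5, Delta→Route 3 = $581k.
Checked against all permutations: $612k is optimal.
Juno's own top route is Route 1 ($107k), but forcing Juno→Route 1 and reassigning the rest optimally gives only $562k — worse by 50.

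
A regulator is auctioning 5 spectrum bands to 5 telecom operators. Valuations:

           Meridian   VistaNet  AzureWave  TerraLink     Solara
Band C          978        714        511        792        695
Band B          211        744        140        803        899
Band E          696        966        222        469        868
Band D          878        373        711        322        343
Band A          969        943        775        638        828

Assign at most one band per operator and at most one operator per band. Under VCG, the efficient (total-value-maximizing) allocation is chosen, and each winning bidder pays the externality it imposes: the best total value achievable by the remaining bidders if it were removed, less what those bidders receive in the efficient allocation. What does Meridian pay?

Efficient allocation: Meridian→Band A ($969M), VistaNet→Band E ($966M), AzureWave→Band D ($711M), TerraLink→Band C ($792M), Solara→Band B ($899M); total welfare W = $4337M.
Meridian receives Band A at value $969M, so the others get W − 969 = $3368M.
Without Meridian: best allocation of the remaining 4 bidders over all 5 bands is VistaNet→Band E ($966M), AzureWave→Band A ($775M), TerraLink→Band C ($792M), Solara→Band B ($899M), total $3432M.
VCG payment = (others' best without Meridian) − (others' welfare with Meridian) = 3432 − 3368 = $64M.

Meridian pays $64M.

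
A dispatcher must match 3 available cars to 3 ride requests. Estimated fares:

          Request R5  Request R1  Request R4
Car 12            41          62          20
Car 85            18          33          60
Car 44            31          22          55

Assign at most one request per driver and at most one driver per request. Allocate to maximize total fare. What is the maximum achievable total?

Treat this as an assignment problem: match each driver to one request.
Optimal: Car 12→Request R1 ($62), Car 85→Request R4 ($60), Car 44→Request R5 ($31) — total 62+60+31 = $153.
Column-greedy (each request in turn goes to its best remaining driver) gives $129, worse by 24.
No other one-to-one assignment exceeds $153.

Maximum total: $153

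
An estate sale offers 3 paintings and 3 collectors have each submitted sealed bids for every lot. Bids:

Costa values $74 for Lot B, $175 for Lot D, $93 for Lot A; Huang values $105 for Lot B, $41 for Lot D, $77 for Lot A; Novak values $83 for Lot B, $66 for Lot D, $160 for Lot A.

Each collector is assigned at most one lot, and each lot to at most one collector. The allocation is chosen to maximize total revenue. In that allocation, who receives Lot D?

Costa receives Lot D.

Optimal: Costa→Lot D ($175), Huang→Lot B ($105), Novak→Lot A ($160) — total 175+105+160 = $440.
Next-best assignment: Costa→Lot D, Huang→Lot A, Novak→Lot B = $335.
Every other assignment is strictly worse.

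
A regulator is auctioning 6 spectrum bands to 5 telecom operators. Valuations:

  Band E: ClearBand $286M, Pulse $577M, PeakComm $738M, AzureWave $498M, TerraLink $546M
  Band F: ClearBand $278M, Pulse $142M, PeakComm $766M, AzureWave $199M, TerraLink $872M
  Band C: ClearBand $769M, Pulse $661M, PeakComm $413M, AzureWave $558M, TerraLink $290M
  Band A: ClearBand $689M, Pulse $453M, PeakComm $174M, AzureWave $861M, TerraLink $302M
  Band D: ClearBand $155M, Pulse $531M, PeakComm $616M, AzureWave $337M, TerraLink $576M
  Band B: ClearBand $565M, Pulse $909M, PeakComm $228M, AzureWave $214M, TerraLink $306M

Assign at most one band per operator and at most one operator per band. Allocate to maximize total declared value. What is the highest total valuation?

This is a one-to-one assignment (maximum-weight bipartite matching).
Optimal: ClearBand→Band C ($769M), Pulse→Band B ($909M), PeakComm→Band E ($738M), AzureWave→Band A ($861M), TerraLink→Band F ($872M) — total 769+909+738+861+872 = $4149M.
Column-greedy (each band in turn goes to its best remaining operator) gives $3771M, worse by 378.
Next-best assignment: ClearBand→Band C, Pulse→Band B, PeakComm→Band D, AzureWave→Band A, TerraLink→Band F = $4027M.

Maximum total: $4149M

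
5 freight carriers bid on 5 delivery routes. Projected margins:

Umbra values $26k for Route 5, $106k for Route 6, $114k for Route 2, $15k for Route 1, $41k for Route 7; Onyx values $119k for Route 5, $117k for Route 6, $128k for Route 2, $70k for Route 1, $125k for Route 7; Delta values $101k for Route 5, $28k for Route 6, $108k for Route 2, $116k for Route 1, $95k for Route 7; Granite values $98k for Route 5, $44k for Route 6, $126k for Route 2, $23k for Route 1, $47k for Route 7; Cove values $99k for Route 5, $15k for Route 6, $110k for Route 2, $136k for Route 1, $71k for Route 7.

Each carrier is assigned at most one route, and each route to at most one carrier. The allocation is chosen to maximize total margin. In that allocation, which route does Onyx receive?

Onyx receives Route 7.

Optimal: Umbra→Route 6 ($106k), Onyx→Route 7 ($125k), Delta→Route 5 ($101k), Granite→Route 2 ($126k), Cove→Route 1 ($136k) — total 106+125+101+126+136 = $594k.
Swapping Onyx↔Granite (Onyx→Route 2 $128k, Granite→Route 7 $47k) loses 76.
Checked against all permutations: $594k is optimal.
Onyx's own top route is Route 2 ($128k), but forcing Onyx→Route 2 and reassigning the rest optimally gives only $563k — worse by 31.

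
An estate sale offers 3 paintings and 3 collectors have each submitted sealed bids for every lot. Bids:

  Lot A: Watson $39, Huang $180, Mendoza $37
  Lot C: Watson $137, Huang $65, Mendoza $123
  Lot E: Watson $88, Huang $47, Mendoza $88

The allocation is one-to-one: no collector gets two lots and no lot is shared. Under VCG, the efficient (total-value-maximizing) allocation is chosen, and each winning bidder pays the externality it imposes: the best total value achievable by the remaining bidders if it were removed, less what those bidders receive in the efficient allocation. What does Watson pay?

Efficient allocation: Watson→Lot C ($137), Huang→Lot A ($180), Mendoza→Lot E ($88); total welfare W = $405.
Watson receives Lot C at value $137, so the others get W − 137 = $268.
Without Watson: best allocation of the remaining 2 bidders over all 3 lots is Huang→Lot A ($180), Mendoza→Lot C ($123), total $303.
VCG payment = (others' best without Watson) − (others' welfare with Watson) = 303 − 268 = $35.

Watson pays $35.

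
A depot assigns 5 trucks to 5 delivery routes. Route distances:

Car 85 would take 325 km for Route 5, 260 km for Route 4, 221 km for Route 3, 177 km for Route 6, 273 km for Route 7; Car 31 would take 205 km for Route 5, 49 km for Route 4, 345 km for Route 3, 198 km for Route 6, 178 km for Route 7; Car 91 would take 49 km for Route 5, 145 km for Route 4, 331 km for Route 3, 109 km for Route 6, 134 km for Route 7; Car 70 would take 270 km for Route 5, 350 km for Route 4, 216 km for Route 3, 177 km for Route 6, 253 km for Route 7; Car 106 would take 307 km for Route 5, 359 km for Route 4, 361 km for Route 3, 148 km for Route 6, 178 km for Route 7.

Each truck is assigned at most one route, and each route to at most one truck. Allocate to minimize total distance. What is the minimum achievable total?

This is a one-to-one assignment (minimum-cost bipartite matching).
Optimal: Car 85→Route 6 (177 km), Car 31→Route 4 (49 km), Car 91→Route 5 (49 km), Car 70→Route 3 (216 km), Car 106→Route 7 (178 km) — total 177+49+49+216+178 = 669 km.
Column-greedy (each route in turn goes to its cheapest remaining truck) gives 735 km, worse by 66.
Swapping Car 31↔Car 106 (Car 31→Route 7 178 km, Car 106→Route 4 359 km) adds 310.

Min total: 669 km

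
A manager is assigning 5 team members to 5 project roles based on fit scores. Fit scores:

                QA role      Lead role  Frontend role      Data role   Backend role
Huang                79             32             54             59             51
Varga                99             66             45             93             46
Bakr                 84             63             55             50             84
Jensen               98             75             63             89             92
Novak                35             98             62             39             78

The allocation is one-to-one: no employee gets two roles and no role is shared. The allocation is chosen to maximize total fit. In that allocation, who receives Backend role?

This is the linear assignment problem.
Optimal: Huang→Frontend role (54 pts), Varga→Data role (93 pts), Bakr→Backend role (84 pts), Jensen→QA role (98 pts), Novak→Lead role (98 pts) — total 54+93+84+98+98 = 427 pts.
Row-greedy (each employee in turn takes its best remaining role) gives 393 pts, worse by 34.
Next-best assignment: Huang→Frontend role, Varga→QA role, Bakr→Backend role, Jensen→Data role, Novak→Lead role = 424 pts.
No other one-to-one assignment exceeds 427 pts.
Bakr's own top role is QA role (84 pts), but forcing Bakr→QA role and reassigning the rest optimally gives only 421 pts — worse by 6.

Bakr receives Backend role.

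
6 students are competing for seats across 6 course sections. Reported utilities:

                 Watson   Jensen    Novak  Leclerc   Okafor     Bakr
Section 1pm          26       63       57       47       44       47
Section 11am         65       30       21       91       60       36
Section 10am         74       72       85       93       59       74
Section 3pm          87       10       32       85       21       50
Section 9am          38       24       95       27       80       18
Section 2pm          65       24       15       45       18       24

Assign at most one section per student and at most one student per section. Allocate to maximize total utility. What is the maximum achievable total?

Max total: 442 points

Optimal: Watson→Section 2pm (65 points), Jensen→Section 1pm (63 points), Novak→Section 9am (95 points), Leclerc→Section 3pm (85 points), Okafor→Section 11am (60 points), Bakr→Section 10am (74 points) — total 65+63+95+85+60+74 = 442 points.
Column-greedy (each section in turn goes to its best remaining student) gives 430 points, worse by 12.
Every other assignment is strictly worse.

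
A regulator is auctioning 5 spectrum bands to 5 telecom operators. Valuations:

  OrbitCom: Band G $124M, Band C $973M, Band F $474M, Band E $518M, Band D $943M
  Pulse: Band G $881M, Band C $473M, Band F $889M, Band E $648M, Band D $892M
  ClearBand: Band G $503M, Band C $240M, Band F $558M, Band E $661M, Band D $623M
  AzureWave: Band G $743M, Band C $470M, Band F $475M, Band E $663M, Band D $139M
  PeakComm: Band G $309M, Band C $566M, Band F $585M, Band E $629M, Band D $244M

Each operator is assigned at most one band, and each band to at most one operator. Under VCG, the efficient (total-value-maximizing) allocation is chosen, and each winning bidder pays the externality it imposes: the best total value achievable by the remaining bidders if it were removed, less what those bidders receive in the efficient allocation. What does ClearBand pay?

ClearBand pays $3M.

Efficient allocation: OrbitCom→Band C ($973M), Pulse→Band F ($889M), ClearBand→Band D ($623M), AzureWave→Band G ($743M), PeakComm→Band E ($629M); total welfare W = $3857M.
ClearBand receives Band D at value $623M, so the others get W − 623 = $3234M.
Without ClearBand: best allocation of the remaining 4 bidders over all 5 bands is OrbitCom→Band C ($973M), Pulse→Band D ($892M), AzureWave→Band G ($743M), PeakComm→Band E ($629M), total $3237M.
VCG payment = (others' best without ClearBand) − (others' welfare with ClearBand) = 3237 − 3234 = $3M.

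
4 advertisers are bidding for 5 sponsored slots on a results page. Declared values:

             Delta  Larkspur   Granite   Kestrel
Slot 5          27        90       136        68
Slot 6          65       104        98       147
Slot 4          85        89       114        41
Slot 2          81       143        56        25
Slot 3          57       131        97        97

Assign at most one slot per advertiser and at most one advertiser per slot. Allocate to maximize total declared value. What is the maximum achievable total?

Max total: $511

Optimal: Delta→Slot 4 ($85), Larkspur→Slot 2 ($143), Granite→Slot 5 ($136), Kestrel→Slot 6 ($147) — total 85+143+136+147 = $511.
Column-greedy (each slot in turn goes to its best remaining advertiser) gives $453, worse by 58.
Next-best assignment: Delta→Slot 4, Larkspur→Slot 3, Granite→Slot 5, Kestrel→Slot 6 = $499.
Every other assignment is strictly worse.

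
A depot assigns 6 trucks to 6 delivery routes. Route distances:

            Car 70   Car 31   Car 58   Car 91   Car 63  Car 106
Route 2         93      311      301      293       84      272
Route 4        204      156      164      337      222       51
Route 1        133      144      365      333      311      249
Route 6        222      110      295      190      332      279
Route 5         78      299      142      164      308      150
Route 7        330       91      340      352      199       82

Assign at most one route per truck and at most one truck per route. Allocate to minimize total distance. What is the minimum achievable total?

Min total: 691 km

This is the linear assignment problem.
Optimal: Car 70→Route 1 (133 km), Car 31→Route 7 (91 km), Car 58→Route 5 (142 km), Car 91→Route 6 (190 km), Car 63→Route 2 (84 km), Car 106→Route 4 (51 km) — total 133+91+142+190+84+51 = 691 km.
Min-entry greedy (repeatedly take the single cheapest remaining cell) gives 859 km, worse by 168.
Next-best assignment: Car 70→Route 1, Car 31→Route 6, Car 58→Route 4, Car 91→Route 5, Car 63→Route 2, Car 106→Route 7 = 737 km.
Swapping Car 91↔Car 63 (Car 91→Route 2 293 km, Car 63→Route 6 332 km) adds 351.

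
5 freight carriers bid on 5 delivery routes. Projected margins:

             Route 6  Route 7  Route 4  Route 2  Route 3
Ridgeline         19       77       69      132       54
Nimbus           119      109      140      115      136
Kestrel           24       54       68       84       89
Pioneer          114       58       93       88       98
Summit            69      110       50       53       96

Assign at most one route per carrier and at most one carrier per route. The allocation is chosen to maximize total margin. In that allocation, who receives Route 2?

Optimal: Ridgeline→Route 2 ($132k), Nimbus→Route 4 ($140k), Kestrel→Route 3 ($89k), Pioneer→Route 6 ($114k), Summit→Route 7 ($110k) — total 132+140+89+114+110 = $585k.
Column-greedy (each route in turn goes to its best remaining carrier) gives $543k, worse by 42.
Next-best assignment: Ridgeline→Route 2, Nimbus→Route 3, Kestrel→Route 4, Pioneer→Route 6, Summit→Route 7 = $560k.
No other one-to-one assignment exceeds $585k.

Ridgeline receives Route 2.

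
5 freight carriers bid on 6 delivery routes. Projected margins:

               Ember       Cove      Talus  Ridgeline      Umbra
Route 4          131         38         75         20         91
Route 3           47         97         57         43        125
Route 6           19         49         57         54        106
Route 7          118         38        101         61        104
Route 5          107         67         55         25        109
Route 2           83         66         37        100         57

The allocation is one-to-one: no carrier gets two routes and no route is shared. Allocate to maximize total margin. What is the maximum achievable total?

Max total: $538k

Optimal: Ember→Route 4 ($131k), Cove→Route 3 ($97k), Talus→Route 7 ($101k), Ridgeline→Route 2 ($100k), Umbra→Route 5 ($109k) — total 131+97+101+100+109 = $538k.
Max-entry greedy (repeatedly take the single best remaining cell) gives $524k, worse by 14.
Swapping Talus↔Ridgeline (Talus→Route 2 $37k, Ridgeline→Route 7 $61k) loses 103.
Every other assignment is strictly worse.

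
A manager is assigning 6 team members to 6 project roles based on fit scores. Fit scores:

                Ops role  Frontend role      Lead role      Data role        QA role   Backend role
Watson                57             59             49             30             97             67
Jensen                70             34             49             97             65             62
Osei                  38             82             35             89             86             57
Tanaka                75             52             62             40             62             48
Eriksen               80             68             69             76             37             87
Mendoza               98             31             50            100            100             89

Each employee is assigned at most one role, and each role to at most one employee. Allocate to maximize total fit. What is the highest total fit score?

Max total: 523 pts

This is a one-to-one assignment (maximum-weight bipartite matching).
Optimal: Watson→QA role (97 pts), Jensen→Data role (97 pts), Osei→Frontend role (82 pts), Tanaka→Lead role (62 pts), Eriksen→Backend role (87 pts), Mendoza→Ops role (98 pts) — total 97+97+82+62+87+98 = 523 pts.
Max-entry greedy (repeatedly take the single best remaining cell) gives 490 pts, worse by 33.
Checked against all permutations: 523 pts is optimal.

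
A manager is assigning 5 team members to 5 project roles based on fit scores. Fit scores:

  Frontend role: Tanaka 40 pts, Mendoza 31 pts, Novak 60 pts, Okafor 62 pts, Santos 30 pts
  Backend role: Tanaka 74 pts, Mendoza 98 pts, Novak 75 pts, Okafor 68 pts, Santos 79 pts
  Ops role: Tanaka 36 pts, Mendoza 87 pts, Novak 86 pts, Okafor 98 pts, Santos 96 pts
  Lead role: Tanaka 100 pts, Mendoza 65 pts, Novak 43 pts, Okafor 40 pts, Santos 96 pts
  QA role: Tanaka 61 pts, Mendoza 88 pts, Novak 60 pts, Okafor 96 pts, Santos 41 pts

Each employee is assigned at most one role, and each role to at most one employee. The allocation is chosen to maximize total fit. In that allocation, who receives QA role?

Optimal: Tanaka→Lead role (100 pts), Mendoza→Backend role (98 pts), Novak→Frontend role (60 pts), Okafor→QA role (96 pts), Santos→Ops role (96 pts) — total 100+98+60+96+96 = 450 pts.
Column-greedy (each role in turn goes to its best remaining employee) gives 416 pts, worse by 34.
Every other assignment is strictly worse.
Okafor's own top role is Ops role (98 pts), but forcing Okafor→Ops role and reassigning the rest optimally gives only 425 pts — worse by 25.

Okafor receives QA role.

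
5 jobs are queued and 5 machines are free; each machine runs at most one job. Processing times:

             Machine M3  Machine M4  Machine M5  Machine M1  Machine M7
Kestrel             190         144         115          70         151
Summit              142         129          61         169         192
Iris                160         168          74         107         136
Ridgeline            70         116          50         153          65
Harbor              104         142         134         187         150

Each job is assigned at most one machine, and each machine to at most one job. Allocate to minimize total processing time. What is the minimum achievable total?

Min total: 442 min

This is the linear assignment problem.
Optimal: Kestrel→Machine M1 (70 min), Summit→Machine M4 (129 min), Iris→Machine M5 (74 min), Ridgeline→Machine M7 (65 min), Harbor→Machine M3 (104 min) — total 70+129+74+65+104 = 442 min.
Next-best assignment: Kestrel→Machine M1, Summit→Machine M5, Iris→Machine M4, Ridgeline→Machine M7, Harbor→Machine M3 = 468 min.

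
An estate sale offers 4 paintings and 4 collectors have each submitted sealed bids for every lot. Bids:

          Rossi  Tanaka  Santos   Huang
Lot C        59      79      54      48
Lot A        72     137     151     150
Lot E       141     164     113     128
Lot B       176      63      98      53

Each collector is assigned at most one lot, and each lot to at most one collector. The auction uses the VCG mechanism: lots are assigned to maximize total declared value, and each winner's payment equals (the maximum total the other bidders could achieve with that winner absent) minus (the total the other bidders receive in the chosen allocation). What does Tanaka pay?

Efficient allocation: Rossi→Lot B ($176), Tanaka→Lot E ($164), Santos→Lot C ($54), Huang→Lot A ($150); total welfare W = $544.
Tanaka receives Lot E at value $164, so the others get W − 164 = $380.
Without Tanaka: best allocation of the remaining 3 bidders over all 4 lots is Rossi→Lot B ($176), Santos→Lot A ($151), Huang→Lot E ($128), total $455.
VCG payment = (others' best without Tanaka) − (others' welfare with Tanaka) = 455 − 380 = $75.

Tanaka pays $75.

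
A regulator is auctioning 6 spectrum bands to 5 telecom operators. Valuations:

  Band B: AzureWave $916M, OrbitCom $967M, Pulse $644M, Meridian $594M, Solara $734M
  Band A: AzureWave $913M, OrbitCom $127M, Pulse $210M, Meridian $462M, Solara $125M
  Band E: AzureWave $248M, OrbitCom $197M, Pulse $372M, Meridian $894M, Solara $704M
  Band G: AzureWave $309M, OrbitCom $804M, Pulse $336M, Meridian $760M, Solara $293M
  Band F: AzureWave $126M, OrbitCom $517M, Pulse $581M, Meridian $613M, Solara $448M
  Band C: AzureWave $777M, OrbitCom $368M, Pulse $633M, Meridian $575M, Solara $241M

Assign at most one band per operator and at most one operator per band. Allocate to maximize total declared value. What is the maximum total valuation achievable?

Optimal: AzureWave→Band A ($913M), OrbitCom→Band G ($804M), Pulse→Band C ($633M), Meridian→Band E ($894M), Solara→Band B ($734M) — total 913+804+633+894+734 = $3978M.
Max-entry greedy (repeatedly take the single best remaining cell) gives $3855M, worse by 123.
Next-best assignment: AzureWave→Band A, OrbitCom→Band B, Pulse→Band C, Meridian→Band G, Solara→Band E = $3977M.
Swapping Solara↔Meridian (Solara→Band E $704M, Meridian→Band B $594M) loses 330.
Every other assignment is strictly worse.

Maximum total: $3978M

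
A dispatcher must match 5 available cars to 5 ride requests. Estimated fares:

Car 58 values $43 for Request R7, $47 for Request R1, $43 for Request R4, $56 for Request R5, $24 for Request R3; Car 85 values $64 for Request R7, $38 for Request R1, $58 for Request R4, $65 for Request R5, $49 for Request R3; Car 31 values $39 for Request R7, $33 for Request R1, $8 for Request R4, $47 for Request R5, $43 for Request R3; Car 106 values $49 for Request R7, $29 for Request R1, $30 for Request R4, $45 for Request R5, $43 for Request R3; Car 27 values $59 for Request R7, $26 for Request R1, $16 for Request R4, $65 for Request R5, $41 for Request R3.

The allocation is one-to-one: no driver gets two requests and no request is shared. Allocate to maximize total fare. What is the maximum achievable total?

Maximum total: $262

Optimal: Car 58→Request R1 ($47), Car 85→Request R4 ($58), Car 31→Request R3 ($43), Car 106→Request R7 ($49), Car 27→Request R5 ($65) — total 47+58+43+49+65 = $262.
Max-entry greedy (repeatedly take the single best remaining cell) gives $244, worse by 18.
No other one-to-one assignment exceeds $262.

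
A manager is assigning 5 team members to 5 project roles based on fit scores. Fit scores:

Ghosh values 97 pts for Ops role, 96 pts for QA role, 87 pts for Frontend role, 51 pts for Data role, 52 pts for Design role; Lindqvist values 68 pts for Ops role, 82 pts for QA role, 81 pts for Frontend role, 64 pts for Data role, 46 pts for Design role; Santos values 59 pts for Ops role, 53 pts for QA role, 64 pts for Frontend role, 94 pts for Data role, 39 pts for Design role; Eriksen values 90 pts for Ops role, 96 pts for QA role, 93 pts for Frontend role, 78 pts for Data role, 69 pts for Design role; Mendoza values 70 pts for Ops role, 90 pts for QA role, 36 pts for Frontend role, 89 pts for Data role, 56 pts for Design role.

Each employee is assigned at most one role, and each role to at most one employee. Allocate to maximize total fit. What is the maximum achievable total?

This is the linear assignment problem.
Optimal: Ghosh→Ops role (97 pts), Lindqvist→Frontend role (81 pts), Santos→Data role (94 pts), Eriksen→Design role (69 pts), Mendoza→QA role (90 pts) — total 97+81+94+69+90 = 431 pts.
Row-greedy (each employee in turn takes its best remaining role) gives 422 pts, worse by 9.
Next-best assignment: Ghosh→Ops role, Lindqvist→Frontend role, Santos→Data role, Eriksen→QA role, Mendoza→Design role = 424 pts.
Checked against all permutations: 431 pts is optimal.

Maximum total: 431 pts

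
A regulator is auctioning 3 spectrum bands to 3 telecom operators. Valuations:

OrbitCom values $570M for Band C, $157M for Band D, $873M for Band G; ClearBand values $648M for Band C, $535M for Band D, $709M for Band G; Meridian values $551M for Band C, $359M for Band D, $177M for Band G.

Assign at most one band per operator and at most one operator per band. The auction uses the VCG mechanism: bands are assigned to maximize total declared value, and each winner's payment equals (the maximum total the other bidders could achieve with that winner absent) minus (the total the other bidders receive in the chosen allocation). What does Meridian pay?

Meridian pays $113M.

Efficient allocation: OrbitCom→Band G ($873M), ClearBand→Band D ($535M), Meridian→Band C ($551M); total welfare W = $1959M.
Meridian receives Band C at value $551M, so the others get W − 551 = $1408M.
Without Meridian: best allocation of the remaining 2 bidders over all 3 bands is OrbitCom→Band G ($873M), ClearBand→Band C ($648M), total $1521M.
VCG payment = (others' best without Meridian) − (others' welfare with Meridian) = 1521 − 1408 = $113M.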